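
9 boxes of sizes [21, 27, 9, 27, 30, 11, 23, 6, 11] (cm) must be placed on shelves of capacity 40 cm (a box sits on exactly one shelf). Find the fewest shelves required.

Total = 30 + 27 + 27 + 23 + 21 + 11 + 11 + 9 + 6 = 165 cm.
Lower bound: ⌈165/40⌉ = 5 shelves.
A packing using 5 shelves:
  shelf 1: 30 + 9 = 39
  shelf 2: 27 + 11 = 38
  shelf 3: 27 + 11 = 38
  shelf 4: 23 + 6 = 29
  shelf 5: 21 = 21
This matches the lower bound, so 5 is optimal.

5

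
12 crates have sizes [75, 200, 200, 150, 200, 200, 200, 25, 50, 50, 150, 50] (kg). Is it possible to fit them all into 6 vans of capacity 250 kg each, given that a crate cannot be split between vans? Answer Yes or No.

No

Total = 1550 kg; ⌈1550/250⌉ = 7.
At least 7 vans are required, but only 6 are allowed.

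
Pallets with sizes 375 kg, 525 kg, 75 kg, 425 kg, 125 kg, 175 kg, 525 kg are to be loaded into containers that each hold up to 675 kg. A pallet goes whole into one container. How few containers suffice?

4

Total = 525 + 525 + 425 + 375 + 175 + 125 + 75 = 2225 kg.
Lower bound: ⌈2225/675⌉ = 4 containers.
A packing using 4 containers:
  container 1: 525 + 125 = 650
  container 2: 525 + 75 = 600
  container 3: 425 + 175 = 600
  container 4: 375 = 375
This matches the lower bound, so 4 is optimal.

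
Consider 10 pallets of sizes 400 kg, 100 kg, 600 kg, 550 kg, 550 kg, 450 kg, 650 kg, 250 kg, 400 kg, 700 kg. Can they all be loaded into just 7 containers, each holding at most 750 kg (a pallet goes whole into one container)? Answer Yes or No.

No

Total = 4650 kg; ⌈4650/750⌉ = 7.
8 pallets each exceed half the capacity and cannot share a container, forcing at least 8 containers.
At least 8 containers are required, but only 7 are allowed.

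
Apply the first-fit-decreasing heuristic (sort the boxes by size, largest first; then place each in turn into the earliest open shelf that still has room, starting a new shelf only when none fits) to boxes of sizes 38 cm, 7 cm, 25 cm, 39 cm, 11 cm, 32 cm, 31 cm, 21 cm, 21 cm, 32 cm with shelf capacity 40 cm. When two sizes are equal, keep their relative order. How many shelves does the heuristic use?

Sorted descending: 39, 38, 32, 32, 31, 25, 21, 21, 11, 7.
  39 → shelf 1 (new)  [load 39/40]
  38 → shelf 2 (new)  [load 38/40]
  32 → shelf 3 (new)  [load 32/40]
  32 → shelf 4 (new)  [load 32/40]
  31 → shelf 5 (new)  [load 31/40]
  25 → shelf 6 (new)  [load 25/40]
  21 → shelf 7 (new)  [load 21/40]
  21 → shelf 8 (new)  [load 21/40]
  11 → shelf 6  [load 36/40]
  7 → shelf 3  [load 39/40]
8 shelves opened.

8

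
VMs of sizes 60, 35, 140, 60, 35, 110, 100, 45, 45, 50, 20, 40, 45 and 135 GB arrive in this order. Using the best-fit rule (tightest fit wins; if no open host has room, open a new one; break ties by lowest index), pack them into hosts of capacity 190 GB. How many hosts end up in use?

  60 → host 1 (new)  [load 60/190]
  35 → host 1  [load 95/190]
  140 → host 2 (new)  [load 140/190]
  60 → host 1  [load 155/190]
  35 → host 1  [load 190/190]
  110 → host 3 (new)  [load 110/190]
  100 → host 4 (new)  [load 100/190]
  45 → host 2  [load 185/190]
  45 → host 3  [load 155/190]
  50 → host 4  [load 150/190]
  20 → host 3  [load 175/190]
  40 → host 4  [load 190/190]
  45 → host 5 (new)  [load 45/190]
  135 → host 5  [load 180/190]
5 hosts opened.

5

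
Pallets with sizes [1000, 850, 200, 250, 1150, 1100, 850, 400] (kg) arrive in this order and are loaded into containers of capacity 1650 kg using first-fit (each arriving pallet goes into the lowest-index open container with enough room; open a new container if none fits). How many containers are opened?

5

  1000 → container 1 (new)  [load 1000/1650]
  850 → container 2 (new)  [load 850/1650]
  200 → container 1  [load 1200/1650]
  250 → container 1  [load 1450/1650]
  1150 → container 3 (new)  [load 1150/1650]
  1100 → container 4 (new)  [load 1100/1650]
  850 → container 5 (new)  [load 850/1650]
  400 → container 2  [load 1250/1650]
5 containers opened.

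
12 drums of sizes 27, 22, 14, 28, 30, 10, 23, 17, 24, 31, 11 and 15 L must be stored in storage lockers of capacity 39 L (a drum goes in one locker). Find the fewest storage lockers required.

7

Total = 31 + 30 + 28 + 27 + 24 + 23 + 22 + 17 + 15 + 14 + 11 + 10 = 252 L.
Lower bound: ⌈252/39⌉ = 7 storage lockers.
A packing using 7 storage lockers:
  locker 1: 31 = 31
  locker 2: 30 = 30
  locker 3: 28 + 11 = 39
  locker 4: 27 + 10 = 37
  locker 5: 24 + 15 = 39
  locker 6: 23 + 14 = 37
  locker 7: 22 + 17 = 39
This matches the lower bound, so 7 is optimal.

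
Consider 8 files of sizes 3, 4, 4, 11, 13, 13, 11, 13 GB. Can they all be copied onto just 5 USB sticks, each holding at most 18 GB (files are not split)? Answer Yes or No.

Yes

A valid assignment using 5 USB sticks:
  USB stick 1: 13 + 4 = 17
  USB stick 2: 13 + 4 = 17
  USB stick 3: 13 + 3 = 16
  USB stick 4: 11 = 11
  USB stick 5: 11 = 11
Every load is within 18 GB, so 5 USB sticks suffice.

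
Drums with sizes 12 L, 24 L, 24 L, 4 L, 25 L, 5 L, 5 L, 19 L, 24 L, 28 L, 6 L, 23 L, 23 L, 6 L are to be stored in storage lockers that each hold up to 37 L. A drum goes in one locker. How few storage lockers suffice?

Total = 28 + 25 + 24 + 24 + 24 + 23 + 23 + 19 + 12 + 6 + 6 + 5 + 5 + 4 = 228 L.
Lower bound: ⌈228/37⌉ = 7 storage lockers.
Also, 8 drums each exceed 37/2 L, and no two of those can share a locker, so at least 8 storage lockers are needed.
A packing using 8 storage lockers:
  locker 1: 28 + 6 = 34
  locker 2: 25 + 12 = 37
  locker 3: 24 + 6 + 5 = 35
  locker 4: 24 + 5 + 4 = 33
  locker 5: 24 = 24
  locker 6: 23 = 23
  locker 7: 23 = 23
  locker 8: 19 = 19
This matches the lower bound, so 8 is optimal.

8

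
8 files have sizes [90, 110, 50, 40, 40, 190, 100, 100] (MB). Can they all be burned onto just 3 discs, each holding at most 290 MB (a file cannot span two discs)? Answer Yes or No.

A valid assignment using 3 discs:
  disc 1: 190 + 100 = 290
  disc 2: 110 + 100 + 50 = 260
  disc 3: 90 + 40 + 40 = 170
Every load is within 290 MB, so 3 discs suffice.

Yes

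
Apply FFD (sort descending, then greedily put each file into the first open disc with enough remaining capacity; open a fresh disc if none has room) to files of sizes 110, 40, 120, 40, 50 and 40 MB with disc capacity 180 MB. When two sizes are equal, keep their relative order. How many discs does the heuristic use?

3

Sorted descending: 120, 110, 50, 40, 40, 40.
  120 → disc 1 (new)  [load 120/180]
  110 → disc 2 (new)  [load 110/180]
  50 → disc 1  [load 170/180]
  40 → disc 2  [load 150/180]
  40 → disc 3 (new)  [load 40/180]
  40 → disc 3  [load 80/180]
3 discs opened.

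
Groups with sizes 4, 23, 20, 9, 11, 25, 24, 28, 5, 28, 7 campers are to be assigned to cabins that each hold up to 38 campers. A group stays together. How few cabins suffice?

6

Total = 28 + 28 + 25 + 24 + 23 + 20 + 11 + 9 + 7 + 5 + 4 = 184 campers.
Lower bound: ⌈184/38⌉ = 5 cabins.
Also, 6 groups each exceed 19 campers, and no two of those can share a cabin, so at least 6 cabins are needed.
A packing using 6 cabins:
  cabin 1: 28 + 9 = 37
  cabin 2: 28 + 7 = 35
  cabin 3: 25 + 11 = 36
  cabin 4: 24 + 5 + 4 = 33
  cabin 5: 23 = 23
  cabin 6: 20 = 20
This matches the lower bound, so 6 is optimal.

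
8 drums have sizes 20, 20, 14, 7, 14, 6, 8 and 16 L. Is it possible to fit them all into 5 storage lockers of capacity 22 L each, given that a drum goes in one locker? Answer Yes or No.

A valid assignment using 5 storage lockers:
  locker 1: 20 = 20
  locker 2: 20 = 20
  locker 3: 16 + 6 = 22
  locker 4: 14 + 8 = 22
  locker 5: 14 + 7 = 21
Every load is within 22 L, so 5 storage lockers suffice.

Yes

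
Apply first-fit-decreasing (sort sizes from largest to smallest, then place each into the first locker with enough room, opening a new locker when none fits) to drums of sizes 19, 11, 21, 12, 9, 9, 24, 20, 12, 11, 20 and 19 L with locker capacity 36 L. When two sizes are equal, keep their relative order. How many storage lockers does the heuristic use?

Sorted descending: 24, 21, 20, 20, 19, 19, 12, 12, 11, 11, 9, 9.
  24 → locker 1 (new)  [load 24/36]
  21 → locker 2 (new)  [load 21/36]
  20 → locker 3 (new)  [load 20/36]
  20 → locker 4 (new)  [load 20/36]
  19 → locker 5 (new)  [load 19/36]
  19 → locker 6 (new)  [load 19/36]
  12 → locker 1  [load 36/36]
  12 → locker 2  [load 33/36]
  11 → locker 3  [load 31/36]
  11 → locker 4  [load 31/36]
  9 → locker 5  [load 28/36]
  9 → locker 6  [load 28/36]
6 storage lockers opened.

6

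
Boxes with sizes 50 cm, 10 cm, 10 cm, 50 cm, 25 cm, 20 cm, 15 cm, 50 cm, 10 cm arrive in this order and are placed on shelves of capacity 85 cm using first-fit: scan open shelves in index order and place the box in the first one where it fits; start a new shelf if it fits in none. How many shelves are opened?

  50 → shelf 1 (new)  [load 50/85]
  10 → shelf 1  [load 60/85]
  10 → shelf 1  [load 70/85]
  50 → shelf 2 (new)  [load 50/85]
  25 → shelf 2  [load 75/85]
  20 → shelf 3 (new)  [load 20/85]
  15 → shelf 1  [load 85/85]
  50 → shelf 3  [load 70/85]
  10 → shelf 2  [load 85/85]
3 shelves opened.

3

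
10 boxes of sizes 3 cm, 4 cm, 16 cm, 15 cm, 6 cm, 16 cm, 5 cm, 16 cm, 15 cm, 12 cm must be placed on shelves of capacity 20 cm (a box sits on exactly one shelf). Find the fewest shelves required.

Total = 16 + 16 + 16 + 15 + 15 + 12 + 6 + 5 + 4 + 3 = 108 cm.
Lower bound: ⌈108/20⌉ = 6 shelves.
A packing using 6 shelves:
  shelf 1: 16 + 4 = 20
  shelf 2: 16 + 3 = 19
  shelf 3: 16 = 16
  shelf 4: 15 + 5 = 20
  shelf 5: 15 = 15
  shelf 6: 12 + 6 = 18
This matches the lower bound, so 6 is optimal.

6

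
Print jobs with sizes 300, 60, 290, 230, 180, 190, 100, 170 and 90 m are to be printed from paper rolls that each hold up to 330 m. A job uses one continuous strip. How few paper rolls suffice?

Total = 300 + 290 + 230 + 190 + 180 + 170 + 100 + 90 + 60 = 1610 m.
Lower bound: ⌈1610/330⌉ = 5 paper rolls.
Also, 6 print jobs each exceed 165 m, and no two of those can share a roll, so at least 6 paper rolls are needed.
A packing using 6 paper rolls:
  roll 1: 300 = 300
  roll 2: 290 = 290
  roll 3: 230 + 100 = 330
  roll 4: 190 + 90 = 280
  roll 5: 180 + 60 = 240
  roll 6: 170 = 170
This matches the lower bound, so 6 is optimal.

6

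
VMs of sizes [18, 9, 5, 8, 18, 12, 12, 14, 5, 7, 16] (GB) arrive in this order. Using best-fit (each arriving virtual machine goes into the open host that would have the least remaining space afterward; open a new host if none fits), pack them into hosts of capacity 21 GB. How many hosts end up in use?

7

  18 → host 1 (new)  [load 18/21]
  9 → host 2 (new)  [load 9/21]
  5 → host 2  [load 14/21]
  8 → host 3 (new)  [load 8/21]
  18 → host 4 (new)  [load 18/21]
  12 → host 3  [load 20/21]
  12 → host 5 (new)  [load 12/21]
  14 → host 6 (new)  [load 14/21]
  5 → host 2  [load 19/21]
  7 → host 6  [load 21/21]
  16 → host 7 (new)  [load 16/21]
7 hosts opened.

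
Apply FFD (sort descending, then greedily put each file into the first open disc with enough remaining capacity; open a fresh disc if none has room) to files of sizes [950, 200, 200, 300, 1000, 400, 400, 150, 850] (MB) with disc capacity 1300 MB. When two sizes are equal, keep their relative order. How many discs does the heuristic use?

4

Sorted descending: 1000, 950, 850, 400, 400, 300, 200, 200, 150.
  1000 → disc 1 (new)  [load 1000/1300]
  950 → disc 2 (new)  [load 950/1300]
  850 → disc 3 (new)  [load 850/1300]
  400 → disc 3  [load 1250/1300]
  400 → disc 4 (new)  [load 400/1300]
  300 → disc 1  [load 1300/1300]
  200 → disc 2  [load 1150/1300]
  200 → disc 4  [load 600/1300]
  150 → disc 2  [load 1300/1300]
4 discs opened.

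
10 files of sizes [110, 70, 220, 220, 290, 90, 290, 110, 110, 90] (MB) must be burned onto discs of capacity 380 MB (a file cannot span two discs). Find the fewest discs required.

5

Total = 290 + 290 + 220 + 220 + 110 + 110 + 110 + 90 + 90 + 70 = 1600 MB.
Lower bound: ⌈1600/380⌉ = 5 discs.
A packing using 5 discs:
  disc 1: 290 + 90 = 380
  disc 2: 290 + 90 = 380
  disc 3: 220 + 110 = 330
  disc 4: 220 + 110 = 330
  disc 5: 110 + 70 = 180
This matches the lower bound, so 5 is optimal.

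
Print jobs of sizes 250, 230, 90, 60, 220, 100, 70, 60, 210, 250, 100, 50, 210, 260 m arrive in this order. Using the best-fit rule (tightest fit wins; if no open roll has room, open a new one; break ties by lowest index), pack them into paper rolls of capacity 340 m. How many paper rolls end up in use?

  250 → roll 1 (new)  [load 250/340]
  230 → roll 2 (new)  [load 230/340]
  90 → roll 1  [load 340/340]
  60 → roll 2  [load 290/340]
  220 → roll 3 (new)  [load 220/340]
  100 → roll 3  [load 320/340]
  70 → roll 4 (new)  [load 70/340]
  60 → roll 4  [load 130/340]
  210 → roll 4  [load 340/340]
  250 → roll 5 (new)  [load 250/340]
  100 → roll 6 (new)  [load 100/340]
  50 → roll 2  [load 340/340]
  210 → roll 6  [load 310/340]
  260 → roll 7 (new)  [load 260/340]
7 paper rolls opened.

7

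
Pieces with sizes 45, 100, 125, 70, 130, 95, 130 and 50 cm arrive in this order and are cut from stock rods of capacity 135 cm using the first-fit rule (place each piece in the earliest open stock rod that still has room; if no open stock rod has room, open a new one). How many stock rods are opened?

7

  45 → stock rod 1 (new)  [load 45/135]
  100 → stock rod 2 (new)  [load 100/135]
  125 → stock rod 3 (new)  [load 125/135]
  70 → stock rod 1  [load 115/135]
  130 → stock rod 4 (new)  [load 130/135]
  95 → stock rod 5 (new)  [load 95/135]
  130 → stock rod 6 (new)  [load 130/135]
  50 → stock rod 7 (new)  [load 50/135]
7 stock rods opened.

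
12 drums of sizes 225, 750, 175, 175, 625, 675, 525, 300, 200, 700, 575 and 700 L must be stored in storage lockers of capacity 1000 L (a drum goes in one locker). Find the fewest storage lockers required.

7

Total = 750 + 700 + 700 + 675 + 625 + 575 + 525 + 300 + 225 + 200 + 175 + 175 = 5625 L.
Lower bound: ⌈5625/1000⌉ = 6 storage lockers.
Also, 7 drums each exceed 500 L, and no two of those can share a locker, so at least 7 storage lockers are needed.
A packing using 7 storage lockers:
  locker 1: 750 + 225 = 975
  locker 2: 700 + 300 = 1000
  locker 3: 700 + 200 = 900
  locker 4: 675 + 175 = 850
  locker 5: 625 + 175 = 800
  locker 6: 575 = 575
  locker 7: 525 = 525
This matches the lower bound, so 7 is optimal.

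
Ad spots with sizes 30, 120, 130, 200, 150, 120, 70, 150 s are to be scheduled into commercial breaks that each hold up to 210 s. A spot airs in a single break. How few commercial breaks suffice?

6

Total = 200 + 150 + 150 + 130 + 120 + 120 + 70 + 30 = 970 s.
Lower bound: ⌈970/210⌉ = 5 commercial breaks.
Also, 6 ad spots each exceed 105 s, and no two of those can share a break, so at least 6 commercial breaks are needed.
A packing using 6 commercial breaks:
  break 1: 200 = 200
  break 2: 150 + 30 = 180
  break 3: 150 = 150
  break 4: 130 + 70 = 200
  break 5: 120 = 120
  break 6: 120 = 120
This matches the lower bound, so 6 is optimal.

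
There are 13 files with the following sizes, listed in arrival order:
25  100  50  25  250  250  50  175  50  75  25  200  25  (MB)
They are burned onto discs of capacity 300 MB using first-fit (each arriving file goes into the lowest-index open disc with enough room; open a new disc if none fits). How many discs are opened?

  25 → disc 1 (new)  [load 25/300]
  100 → disc 1  [load 125/300]
  50 → disc 1  [load 175/300]
  25 → disc 1  [load 200/300]
  250 → disc 2 (new)  [load 250/300]
  250 → disc 3 (new)  [load 250/300]
  50 → disc 1  [load 250/300]
  175 → disc 4 (new)  [load 175/300]
  50 → disc 1  [load 300/300]
  75 → disc 4  [load 250/300]
  25 → disc 2  [load 275/300]
  200 → disc 5 (new)  [load 200/300]
  25 → disc 2  [load 300/300]
5 discs opened.

5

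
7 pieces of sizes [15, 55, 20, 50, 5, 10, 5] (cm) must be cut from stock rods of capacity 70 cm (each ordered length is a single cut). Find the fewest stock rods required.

3

Total = 55 + 50 + 20 + 15 + 10 + 5 + 5 = 160 cm.
Lower bound: ⌈160/70⌉ = 3 stock rods.
A packing using 3 stock rods:
  stock rod 1: 55 + 15 = 70
  stock rod 2: 50 + 20 = 70
  stock rod 3: 10 + 5 + 5 = 20
This matches the lower bound, so 3 is optimal.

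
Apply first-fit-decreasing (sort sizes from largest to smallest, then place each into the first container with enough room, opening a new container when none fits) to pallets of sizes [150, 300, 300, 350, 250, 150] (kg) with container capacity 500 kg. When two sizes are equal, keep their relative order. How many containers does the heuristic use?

Sorted descending: 350, 300, 300, 250, 150, 150.
  350 → container 1 (new)  [load 350/500]
  300 → container 2 (new)  [load 300/500]
  300 → container 3 (new)  [load 300/500]
  250 → container 4 (new)  [load 250/500]
  150 → container 1  [load 500/500]
  150 → container 2  [load 450/500]
4 containers opened.

4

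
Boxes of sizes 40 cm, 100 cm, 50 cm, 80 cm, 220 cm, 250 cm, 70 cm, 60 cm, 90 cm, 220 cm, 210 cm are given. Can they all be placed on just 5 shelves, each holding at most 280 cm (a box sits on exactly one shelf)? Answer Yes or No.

Total = 1390 cm; ⌈1390/280⌉ = 5.
The bound of 5 does not rule out 5, but exhaustive search shows no assignment into 5 shelves of capacity 280 cm exists — the minimum is 6.

No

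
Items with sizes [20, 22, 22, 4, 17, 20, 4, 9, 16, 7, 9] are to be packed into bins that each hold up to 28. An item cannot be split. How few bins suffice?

6

Total = 22 + 22 + 20 + 20 + 17 + 16 + 9 + 9 + 7 + 4 + 4 = 150.
Lower bound: ⌈150/28⌉ = 6 bins.
A packing using 6 bins:
  bin 1: 22 + 4 = 26
  bin 2: 22 + 4 = 26
  bin 3: 20 + 7 = 27
  bin 4: 20 = 20
  bin 5: 17 + 9 = 26
  bin 6: 16 + 9 = 25
This matches the lower bound, so 6 is optimal.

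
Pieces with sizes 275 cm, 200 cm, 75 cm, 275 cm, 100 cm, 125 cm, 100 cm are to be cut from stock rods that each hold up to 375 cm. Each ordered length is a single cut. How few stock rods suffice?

Total = 275 + 275 + 200 + 125 + 100 + 100 + 75 = 1150 cm.
Lower bound: ⌈1150/375⌉ = 4 stock rods.
A packing using 4 stock rods:
  stock rod 1: 275 + 100 = 375
  stock rod 2: 275 + 100 = 375
  stock rod 3: 200 + 125 = 325
  stock rod 4: 75 = 75
This matches the lower bound, so 4 is optimal.

4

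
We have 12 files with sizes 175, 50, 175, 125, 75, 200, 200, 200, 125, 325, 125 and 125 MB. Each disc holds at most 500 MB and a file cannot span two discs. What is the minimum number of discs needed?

Total = 325 + 200 + 200 + 200 + 175 + 175 + 125 + 125 + 125 + 125 + 75 + 50 = 1900 MB.
Lower bound: ⌈1900/500⌉ = 4 discs.
A packing using 4 discs:
  disc 1: 325 + 175 = 500
  disc 2: 200 + 200 + 75 = 475
  disc 3: 200 + 175 + 125 = 500
  disc 4: 125 + 125 + 125 + 50 = 425
This matches the lower bound, so 4 is optimal.

4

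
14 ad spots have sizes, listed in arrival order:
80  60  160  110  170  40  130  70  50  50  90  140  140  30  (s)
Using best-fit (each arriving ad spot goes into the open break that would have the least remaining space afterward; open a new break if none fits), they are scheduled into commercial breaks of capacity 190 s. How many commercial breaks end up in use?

8

  80 → break 1 (new)  [load 80/190]
  60 → break 1  [load 140/190]
  160 → break 2 (new)  [load 160/190]
  110 → break 3 (new)  [load 110/190]
  170 → break 4 (new)  [load 170/190]
  40 → break 1  [load 180/190]
  130 → break 5 (new)  [load 130/190]
  70 → break 3  [load 180/190]
  50 → break 5  [load 180/190]
  50 → break 6 (new)  [load 50/190]
  90 → break 6  [load 140/190]
  140 → break 7 (new)  [load 140/190]
  140 → break 8 (new)  [load 140/190]
  30 → break 2  [load 190/190]
8 commercial breaks opened.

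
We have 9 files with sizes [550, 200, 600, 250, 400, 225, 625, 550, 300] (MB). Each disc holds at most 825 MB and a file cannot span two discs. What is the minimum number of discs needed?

Total = 625 + 600 + 550 + 550 + 400 + 300 + 250 + 225 + 200 = 3700 MB.
Lower bound: ⌈3700/825⌉ = 5 discs.
A packing using 5 discs:
  disc 1: 625 + 200 = 825
  disc 2: 600 + 225 = 825
  disc 3: 550 + 250 = 800
  disc 4: 550 = 550
  disc 5: 400 + 300 = 700
This matches the lower bound, so 5 is optimal.

5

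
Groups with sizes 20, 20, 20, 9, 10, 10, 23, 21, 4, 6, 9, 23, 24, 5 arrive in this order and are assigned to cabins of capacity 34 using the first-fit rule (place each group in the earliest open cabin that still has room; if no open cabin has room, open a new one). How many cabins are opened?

7

  20 → cabin 1 (new)  [load 20/34]
  20 → cabin 2 (new)  [load 20/34]
  20 → cabin 3 (new)  [load 20/34]
  9 → cabin 1  [load 29/34]
  10 → cabin 2  [load 30/34]
  10 → cabin 3  [load 30/34]
  23 → cabin 4 (new)  [load 23/34]
  21 → cabin 5 (new)  [load 21/34]
  4 → cabin 1  [load 33/34]
  6 → cabin 4  [load 29/34]
  9 → cabin 5  [load 30/34]
  23 → cabin 6 (new)  [load 23/34]
  24 → cabin 7 (new)  [load 24/34]
  5 → cabin 4  [load 34/34]
7 cabins opened.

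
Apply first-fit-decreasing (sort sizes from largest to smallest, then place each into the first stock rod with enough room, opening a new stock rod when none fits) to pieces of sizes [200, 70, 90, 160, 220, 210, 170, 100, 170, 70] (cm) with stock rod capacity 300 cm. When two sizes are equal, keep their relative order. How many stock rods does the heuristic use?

Sorted descending: 220, 210, 200, 170, 170, 160, 100, 90, 70, 70.
  220 → stock rod 1 (new)  [load 220/300]
  210 → stock rod 2 (new)  [load 210/300]
  200 → stock rod 3 (new)  [load 200/300]
  170 → stock rod 4 (new)  [load 170/300]
  170 → stock rod 5 (new)  [load 170/300]
  160 → stock rod 6 (new)  [load 160/300]
  100 → stock rod 3  [load 300/300]
  90 → stock rod 2  [load 300/300]
  70 → stock rod 1  [load 290/300]
  70 → stock rod 4  [load 240/300]
6 stock rods opened.

6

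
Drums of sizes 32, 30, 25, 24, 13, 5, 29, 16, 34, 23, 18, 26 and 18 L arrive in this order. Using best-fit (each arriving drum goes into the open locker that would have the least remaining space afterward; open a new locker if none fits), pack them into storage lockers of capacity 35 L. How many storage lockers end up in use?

  32 → locker 1 (new)  [load 32/35]
  30 → locker 2 (new)  [load 30/35]
  25 → locker 3 (new)  [load 25/35]
  24 → locker 4 (new)  [load 24/35]
  13 → locker 5 (new)  [load 13/35]
  5 → locker 2  [load 35/35]
  29 → locker 6 (new)  [load 29/35]
  16 → locker 5  [load 29/35]
  34 → locker 7 (new)  [load 34/35]
  23 → locker 8 (new)  [load 23/35]
  18 → locker 9 (new)  [load 18/35]
  26 → locker 10 (new)  [load 26/35]
  18 → locker 11 (new)  [load 18/35]
11 storage lockers opened.

11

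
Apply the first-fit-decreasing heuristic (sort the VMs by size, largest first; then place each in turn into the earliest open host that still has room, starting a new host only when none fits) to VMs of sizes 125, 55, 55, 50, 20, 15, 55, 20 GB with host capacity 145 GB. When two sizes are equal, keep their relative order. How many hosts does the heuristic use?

Sorted descending: 125, 55, 55, 55, 50, 20, 20, 15.
  125 → host 1 (new)  [load 125/145]
  55 → host 2 (new)  [load 55/145]
  55 → host 2  [load 110/145]
  55 → host 3 (new)  [load 55/145]
  50 → host 3  [load 105/145]
  20 → host 1  [load 145/145]
  20 → host 2  [load 130/145]
  15 → host 2  [load 145/145]
3 hosts opened.

3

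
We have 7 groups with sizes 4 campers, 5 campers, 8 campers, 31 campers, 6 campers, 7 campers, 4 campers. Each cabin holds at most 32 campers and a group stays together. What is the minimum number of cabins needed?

Total = 31 + 8 + 7 + 6 + 5 + 4 + 4 = 65 campers.
Lower bound: ⌈65/32⌉ = 3 cabins.
A packing using 3 cabins:
  cabin 1: 31 = 31
  cabin 2: 8 + 7 + 6 + 5 + 4 = 30
  cabin 3: 4 = 4
This matches the lower bound, so 3 is optimal.

3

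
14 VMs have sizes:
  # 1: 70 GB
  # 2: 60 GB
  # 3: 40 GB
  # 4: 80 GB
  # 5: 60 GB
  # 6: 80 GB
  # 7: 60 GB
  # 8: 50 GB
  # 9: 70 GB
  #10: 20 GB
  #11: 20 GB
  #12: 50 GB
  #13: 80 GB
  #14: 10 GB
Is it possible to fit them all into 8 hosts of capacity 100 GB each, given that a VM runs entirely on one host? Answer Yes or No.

Total = 750 GB; ⌈750/100⌉ = 8.
The bound of 8 does not rule out 8, but exhaustive search shows no assignment into 8 hosts of capacity 100 GB exists — the minimum is 9.

No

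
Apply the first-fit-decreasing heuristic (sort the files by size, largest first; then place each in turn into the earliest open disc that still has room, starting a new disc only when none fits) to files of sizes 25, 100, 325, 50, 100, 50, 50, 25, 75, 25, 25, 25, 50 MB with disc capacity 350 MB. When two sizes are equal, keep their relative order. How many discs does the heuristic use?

3

Sorted descending: 325, 100, 100, 75, 50, 50, 50, 50, 25, 25, 25, 25, 25.
  325 → disc 1 (new)  [load 325/350]
  100 → disc 2 (new)  [load 100/350]
  100 → disc 2  [load 200/350]
  75 → disc 2  [load 275/350]
  50 → disc 2  [load 325/350]
  50 → disc 3 (new)  [load 50/350]
  50 → disc 3  [load 100/350]
  50 → disc 3  [load 150/350]
  25 → disc 1  [load 350/350]
  25 → disc 2  [load 350/350]
  25 → disc 3  [load 175/350]
  25 → disc 3  [load 200/350]
  25 → disc 3  [load 225/350]
3 discs opened.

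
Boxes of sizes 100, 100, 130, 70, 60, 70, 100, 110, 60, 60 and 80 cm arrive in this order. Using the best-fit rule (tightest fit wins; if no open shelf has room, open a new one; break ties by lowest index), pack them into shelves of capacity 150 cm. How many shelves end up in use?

  100 → shelf 1 (new)  [load 100/150]
  100 → shelf 2 (new)  [load 100/150]
  130 → shelf 3 (new)  [load 130/150]
  70 → shelf 4 (new)  [load 70/150]
  60 → shelf 4  [load 130/150]
  70 → shelf 5 (new)  [load 70/150]
  100 → shelf 6 (new)  [load 100/150]
  110 → shelf 7 (new)  [load 110/150]
  60 → shelf 5  [load 130/150]
  60 → shelf 8 (new)  [load 60/150]
  80 → shelf 8  [load 140/150]
8 shelves opened.

8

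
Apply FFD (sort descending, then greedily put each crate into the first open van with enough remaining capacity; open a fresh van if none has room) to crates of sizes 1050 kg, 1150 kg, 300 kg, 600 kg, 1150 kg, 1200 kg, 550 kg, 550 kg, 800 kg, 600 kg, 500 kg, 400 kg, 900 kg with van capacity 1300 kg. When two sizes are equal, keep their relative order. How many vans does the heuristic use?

Sorted descending: 1200, 1150, 1150, 1050, 900, 800, 600, 600, 550, 550, 500, 400, 300.
  1200 → van 1 (new)  [load 1200/1300]
  1150 → van 2 (new)  [load 1150/1300]
  1150 → van 3 (new)  [load 1150/1300]
  1050 → van 4 (new)  [load 1050/1300]
  900 → van 5 (new)  [load 900/1300]
  800 → van 6 (new)  [load 800/1300]
  600 → van 7 (new)  [load 600/1300]
  600 → van 7  [load 1200/1300]
  550 → van 8 (new)  [load 550/1300]
  550 → van 8  [load 1100/1300]
  500 → van 6  [load 1300/1300]
  400 → van 5  [load 1300/1300]
  300 → van 9 (new)  [load 300/1300]
9 vans opened.

9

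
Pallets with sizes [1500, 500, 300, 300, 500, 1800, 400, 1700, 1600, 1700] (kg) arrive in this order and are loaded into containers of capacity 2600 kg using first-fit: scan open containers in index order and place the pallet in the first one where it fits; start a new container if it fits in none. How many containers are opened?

  1500 → container 1 (new)  [load 1500/2600]
  500 → container 1  [load 2000/2600]
  300 → container 1  [load 2300/2600]
  300 → container 1  [load 2600/2600]
  500 → container 2 (new)  [load 500/2600]
  1800 → container 2  [load 2300/2600]
  400 → container 3 (new)  [load 400/2600]
  1700 → container 3  [load 2100/2600]
  1600 → container 4 (new)  [load 1600/2600]
  1700 → container 5 (new)  [load 1700/2600]
5 containers opened.

5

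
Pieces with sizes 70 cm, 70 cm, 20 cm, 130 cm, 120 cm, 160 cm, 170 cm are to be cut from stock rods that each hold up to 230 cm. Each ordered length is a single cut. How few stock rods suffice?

4

Total = 170 + 160 + 130 + 120 + 70 + 70 + 20 = 740 cm.
Lower bound: ⌈740/230⌉ = 4 stock rods.
A packing using 4 stock rods:
  stock rod 1: 170 + 20 = 190
  stock rod 2: 160 + 70 = 230
  stock rod 3: 130 + 70 = 200
  stock rod 4: 120 = 120
This matches the lower bound, so 4 is optimal.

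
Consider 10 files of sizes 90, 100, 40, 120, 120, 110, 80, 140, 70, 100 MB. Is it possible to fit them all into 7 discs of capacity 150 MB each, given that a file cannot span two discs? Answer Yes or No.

Total = 970 MB; ⌈970/150⌉ = 7.
8 files each exceed half the capacity and cannot share a disc, forcing at least 8 discs.
At least 8 discs are required, but only 7 are allowed.

No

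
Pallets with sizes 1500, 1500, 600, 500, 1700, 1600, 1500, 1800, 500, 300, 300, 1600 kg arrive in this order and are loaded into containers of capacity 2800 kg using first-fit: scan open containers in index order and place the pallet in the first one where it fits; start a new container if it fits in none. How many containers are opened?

7

  1500 → container 1 (new)  [load 1500/2800]
  1500 → container 2 (new)  [load 1500/2800]
  600 → container 1  [load 2100/2800]
  500 → container 1  [load 2600/2800]
  1700 → container 3 (new)  [load 1700/2800]
  1600 → container 4 (new)  [load 1600/2800]
  1500 → container 5 (new)  [load 1500/2800]
  1800 → container 6 (new)  [load 1800/2800]
  500 → container 2  [load 2000/2800]
  300 → container 2  [load 2300/2800]
  300 → container 2  [load 2600/2800]
  1600 → container 7 (new)  [load 1600/2800]
7 containers opened.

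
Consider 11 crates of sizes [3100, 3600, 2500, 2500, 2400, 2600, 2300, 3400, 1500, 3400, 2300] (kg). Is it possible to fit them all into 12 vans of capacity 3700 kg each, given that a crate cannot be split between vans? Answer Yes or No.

A valid assignment using 11 vans:
  van 1: 3600 = 3600
  van 2: 3400 = 3400
  van 3: 3400 = 3400
  van 4: 3100 = 3100
  van 5: 2600 = 2600
  van 6: 2500 = 2500
  van 7: 2500 = 2500
  van 8: 2400 = 2400
  van 9: 2300 = 2300
  van 10: 2300 = 2300
  van 11: 1500 = 1500
That uses only 11 ≤ 12, so 12 vans are enough.

Yes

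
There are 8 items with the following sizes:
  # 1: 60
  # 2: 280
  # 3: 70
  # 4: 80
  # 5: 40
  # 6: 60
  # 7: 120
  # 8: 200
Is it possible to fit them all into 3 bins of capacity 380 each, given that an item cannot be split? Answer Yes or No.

Yes

A valid assignment using 3 bins:
  bin 1: 280 + 80 = 360
  bin 2: 200 + 120 + 60 = 380
  bin 3: 70 + 60 + 40 = 170
Every load is within 380, so 3 bins suffice.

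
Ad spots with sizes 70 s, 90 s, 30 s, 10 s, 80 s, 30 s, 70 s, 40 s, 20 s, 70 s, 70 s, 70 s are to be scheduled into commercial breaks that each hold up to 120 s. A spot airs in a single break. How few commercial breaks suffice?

Total = 90 + 80 + 70 + 70 + 70 + 70 + 70 + 40 + 30 + 30 + 20 + 10 = 650 s.
Lower bound: ⌈650/120⌉ = 6 commercial breaks.
Also, 7 ad spots each exceed 60 s, and no two of those can share a break, so at least 7 commercial breaks are needed.
A packing using 7 commercial breaks:
  break 1: 90 + 30 = 120
  break 2: 80 + 40 = 120
  break 3: 70 + 30 + 20 = 120
  break 4: 70 + 10 = 80
  break 5: 70 = 70
  break 6: 70 = 70
  break 7: 70 = 70
This matches the lower bound, so 7 is optimal.

7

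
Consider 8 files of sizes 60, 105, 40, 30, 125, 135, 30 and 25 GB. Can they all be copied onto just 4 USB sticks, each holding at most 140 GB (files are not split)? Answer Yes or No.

Total = 550 GB; ⌈550/140⌉ = 4.
The bound of 4 does not rule out 4, but exhaustive search shows no assignment into 4 USB sticks of capacity 140 GB exists — the minimum is 5.

No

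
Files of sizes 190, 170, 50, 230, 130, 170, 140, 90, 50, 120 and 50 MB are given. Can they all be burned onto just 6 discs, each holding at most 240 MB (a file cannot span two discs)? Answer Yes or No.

No

Total = 1390 MB; ⌈1390/240⌉ = 6.
The bound of 6 does not rule out 6, but exhaustive search shows no assignment into 6 discs of capacity 240 MB exists — the minimum is 7.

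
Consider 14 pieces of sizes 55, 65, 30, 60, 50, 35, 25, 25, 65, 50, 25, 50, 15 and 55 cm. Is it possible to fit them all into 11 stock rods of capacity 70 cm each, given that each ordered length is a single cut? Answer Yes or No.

Yes

A valid assignment using 11 stock rods:
  stock rod 1: 65 = 65
  stock rod 2: 65 = 65
  stock rod 3: 60 = 60
  stock rod 4: 55 + 15 = 70
  stock rod 5: 55 = 55
  stock rod 6: 50 = 50
  stock rod 7: 50 = 50
  stock rod 8: 50 = 50
  stock rod 9: 35 + 30 = 65
  stock rod 10: 25 + 25 = 50
  stock rod 11: 25 = 25
Every load is within 70 cm, so 11 stock rods suffice.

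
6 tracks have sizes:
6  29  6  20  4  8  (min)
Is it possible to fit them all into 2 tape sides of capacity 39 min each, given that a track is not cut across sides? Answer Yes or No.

A valid assignment using 2 tape sides:
  side 1: 29 + 8 = 37
  side 2: 20 + 6 + 6 + 4 = 36
Every load is within 39 min, so 2 tape sides suffice.

Yes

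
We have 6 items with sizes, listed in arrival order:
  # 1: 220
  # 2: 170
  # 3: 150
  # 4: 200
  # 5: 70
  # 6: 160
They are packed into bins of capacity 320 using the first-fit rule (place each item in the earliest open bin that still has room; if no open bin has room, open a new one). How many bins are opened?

  220 → bin 1 (new)  [load 220/320]
  170 → bin 2 (new)  [load 170/320]
  150 → bin 2  [load 320/320]
  200 → bin 3 (new)  [load 200/320]
  70 → bin 1  [load 290/320]
  160 → bin 4 (new)  [load 160/320]
4 bins opened.

4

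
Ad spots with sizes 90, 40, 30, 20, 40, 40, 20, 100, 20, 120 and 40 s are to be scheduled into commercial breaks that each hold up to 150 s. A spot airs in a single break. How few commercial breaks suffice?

Total = 120 + 100 + 90 + 40 + 40 + 40 + 40 + 30 + 20 + 20 + 20 = 560 s.
Lower bound: ⌈560/150⌉ = 4 commercial breaks.
A packing using 4 commercial breaks:
  break 1: 120 + 30 = 150
  break 2: 100 + 40 = 140
  break 3: 90 + 40 + 20 = 150
  break 4: 40 + 40 + 20 + 20 = 120
This matches the lower bound, so 4 is optimal.

4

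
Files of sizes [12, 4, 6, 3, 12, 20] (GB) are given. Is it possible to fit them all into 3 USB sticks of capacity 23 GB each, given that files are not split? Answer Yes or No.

Yes

A valid assignment using 3 USB sticks:
  USB stick 1: 20 + 3 = 23
  USB stick 2: 12 + 6 + 4 = 22
  USB stick 3: 12 = 12
Every load is within 23 GB, so 3 USB sticks suffice.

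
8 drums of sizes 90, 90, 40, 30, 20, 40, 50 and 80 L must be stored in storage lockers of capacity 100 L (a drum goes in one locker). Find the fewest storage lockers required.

Total = 90 + 90 + 80 + 50 + 40 + 40 + 30 + 20 = 440 L.
Lower bound: ⌈440/100⌉ = 5 storage lockers.
A packing using 5 storage lockers:
  locker 1: 90 = 90
  locker 2: 90 = 90
  locker 3: 80 + 20 = 100
  locker 4: 50 + 40 = 90
  locker 5: 40 + 30 = 70
This matches the lower bound, so 5 is optimal.

5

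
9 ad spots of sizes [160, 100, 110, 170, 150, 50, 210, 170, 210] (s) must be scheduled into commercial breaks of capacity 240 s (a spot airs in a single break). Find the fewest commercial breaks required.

7

Total = 210 + 210 + 170 + 170 + 160 + 150 + 110 + 100 + 50 = 1330 s.
Lower bound: ⌈1330/240⌉ = 6 commercial breaks.
A packing using 7 commercial breaks:
  break 1: 210 = 210
  break 2: 210 = 210
  break 3: 170 + 50 = 220
  break 4: 170 = 170
  break 5: 160 = 160
  break 6: 150 = 150
  break 7: 110 + 100 = 210
No arrangement into 6 commercial breaks stays within capacity, so 7 is optimal.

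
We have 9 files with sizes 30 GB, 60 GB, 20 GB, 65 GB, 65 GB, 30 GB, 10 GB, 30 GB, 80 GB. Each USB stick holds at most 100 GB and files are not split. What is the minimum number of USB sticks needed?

Total = 80 + 65 + 65 + 60 + 30 + 30 + 30 + 20 + 10 = 390 GB.
Lower bound: ⌈390/100⌉ = 4 USB sticks.
A packing using 4 USB sticks:
  USB stick 1: 80 + 20 = 100
  USB stick 2: 65 + 30 = 95
  USB stick 3: 65 + 30 = 95
  USB stick 4: 60 + 30 + 10 = 100
This matches the lower bound, so 4 is optimal.

4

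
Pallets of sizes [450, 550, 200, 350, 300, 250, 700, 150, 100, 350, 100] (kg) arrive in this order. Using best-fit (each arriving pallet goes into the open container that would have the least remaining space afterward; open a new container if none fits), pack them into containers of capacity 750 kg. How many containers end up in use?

  450 → container 1 (new)  [load 450/750]
  550 → container 2 (new)  [load 550/750]
  200 → container 2  [load 750/750]
  350 → container 3 (new)  [load 350/750]
  300 → container 1  [load 750/750]
  250 → container 3  [load 600/750]
  700 → container 4 (new)  [load 700/750]
  150 → container 3  [load 750/750]
  100 → container 5 (new)  [load 100/750]
  350 → container 5  [load 450/750]
  100 → container 5  [load 550/750]
5 containers opened.

5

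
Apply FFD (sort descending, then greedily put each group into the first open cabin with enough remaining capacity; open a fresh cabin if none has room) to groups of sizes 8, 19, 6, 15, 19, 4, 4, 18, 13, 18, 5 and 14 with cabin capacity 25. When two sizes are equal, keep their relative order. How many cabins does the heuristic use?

7

Sorted descending: 19, 19, 18, 18, 15, 14, 13, 8, 6, 5, 4, 4.
  19 → cabin 1 (new)  [load 19/25]
  19 → cabin 2 (new)  [load 19/25]
  18 → cabin 3 (new)  [load 18/25]
  18 → cabin 4 (new)  [load 18/25]
  15 → cabin 5 (new)  [load 15/25]
  14 → cabin 6 (new)  [load 14/25]
  13 → cabin 7 (new)  [load 13/25]
  8 → cabin 5  [load 23/25]
  6 → cabin 1  [load 25/25]
  5 → cabin 2  [load 24/25]
  4 → cabin 3  [load 22/25]
  4 → cabin 4  [load 22/25]
7 cabins opened.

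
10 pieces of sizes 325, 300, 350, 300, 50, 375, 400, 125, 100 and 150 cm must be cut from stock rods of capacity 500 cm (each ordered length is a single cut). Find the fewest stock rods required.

Total = 400 + 375 + 350 + 325 + 300 + 300 + 150 + 125 + 100 + 50 = 2475 cm.
Lower bound: ⌈2475/500⌉ = 5 stock rods.
Also, 6 pieces each exceed 250 cm, and no two of those can share a stock rod, so at least 6 stock rods are needed.
A packing using 6 stock rods:
  stock rod 1: 400 + 100 = 500
  stock rod 2: 375 + 125 = 500
  stock rod 3: 350 + 150 = 500
  stock rod 4: 325 + 50 = 375
  stock rod 5: 300 = 300
  stock rod 6: 300 = 300
This matches the lower bound, so 6 is optimal.

6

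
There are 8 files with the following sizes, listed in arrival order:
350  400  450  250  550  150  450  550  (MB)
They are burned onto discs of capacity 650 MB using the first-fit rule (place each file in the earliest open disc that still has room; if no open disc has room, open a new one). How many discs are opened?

  350 → disc 1 (new)  [load 350/650]
  400 → disc 2 (new)  [load 400/650]
  450 → disc 3 (new)  [load 450/650]
  250 → disc 1  [load 600/650]
  550 → disc 4 (new)  [load 550/650]
  150 → disc 2  [load 550/650]
  450 → disc 5 (new)  [load 450/650]
  550 → disc 6 (new)  [load 550/650]
6 discs opened.

6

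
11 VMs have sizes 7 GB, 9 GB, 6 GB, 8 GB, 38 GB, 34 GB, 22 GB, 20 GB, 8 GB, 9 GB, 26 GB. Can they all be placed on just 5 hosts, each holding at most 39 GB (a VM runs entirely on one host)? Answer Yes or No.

A valid assignment using 5 hosts:
  host 1: 38 = 38
  host 2: 34 = 34
  host 3: 26 + 7 + 6 = 39
  host 4: 22 + 9 + 8 = 39
  host 5: 20 + 9 + 8 = 37
Every load is within 39 GB, so 5 hosts suffice.

Yes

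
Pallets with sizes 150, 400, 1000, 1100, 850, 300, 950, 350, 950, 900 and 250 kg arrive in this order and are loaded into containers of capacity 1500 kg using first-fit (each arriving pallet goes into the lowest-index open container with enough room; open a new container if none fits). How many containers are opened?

  150 → container 1 (new)  [load 150/1500]
  400 → container 1  [load 550/1500]
  1000 → container 2 (new)  [load 1000/1500]
  1100 → container 3 (new)  [load 1100/1500]
  850 → container 1  [load 1400/1500]
  300 → container 2  [load 1300/1500]
  950 → container 4 (new)  [load 950/1500]
  350 → container 3  [load 1450/1500]
  950 → container 5 (new)  [load 950/1500]
  900 → container 6 (new)  [load 900/1500]
  250 → container 4  [load 1200/1500]
6 containers opened.

6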